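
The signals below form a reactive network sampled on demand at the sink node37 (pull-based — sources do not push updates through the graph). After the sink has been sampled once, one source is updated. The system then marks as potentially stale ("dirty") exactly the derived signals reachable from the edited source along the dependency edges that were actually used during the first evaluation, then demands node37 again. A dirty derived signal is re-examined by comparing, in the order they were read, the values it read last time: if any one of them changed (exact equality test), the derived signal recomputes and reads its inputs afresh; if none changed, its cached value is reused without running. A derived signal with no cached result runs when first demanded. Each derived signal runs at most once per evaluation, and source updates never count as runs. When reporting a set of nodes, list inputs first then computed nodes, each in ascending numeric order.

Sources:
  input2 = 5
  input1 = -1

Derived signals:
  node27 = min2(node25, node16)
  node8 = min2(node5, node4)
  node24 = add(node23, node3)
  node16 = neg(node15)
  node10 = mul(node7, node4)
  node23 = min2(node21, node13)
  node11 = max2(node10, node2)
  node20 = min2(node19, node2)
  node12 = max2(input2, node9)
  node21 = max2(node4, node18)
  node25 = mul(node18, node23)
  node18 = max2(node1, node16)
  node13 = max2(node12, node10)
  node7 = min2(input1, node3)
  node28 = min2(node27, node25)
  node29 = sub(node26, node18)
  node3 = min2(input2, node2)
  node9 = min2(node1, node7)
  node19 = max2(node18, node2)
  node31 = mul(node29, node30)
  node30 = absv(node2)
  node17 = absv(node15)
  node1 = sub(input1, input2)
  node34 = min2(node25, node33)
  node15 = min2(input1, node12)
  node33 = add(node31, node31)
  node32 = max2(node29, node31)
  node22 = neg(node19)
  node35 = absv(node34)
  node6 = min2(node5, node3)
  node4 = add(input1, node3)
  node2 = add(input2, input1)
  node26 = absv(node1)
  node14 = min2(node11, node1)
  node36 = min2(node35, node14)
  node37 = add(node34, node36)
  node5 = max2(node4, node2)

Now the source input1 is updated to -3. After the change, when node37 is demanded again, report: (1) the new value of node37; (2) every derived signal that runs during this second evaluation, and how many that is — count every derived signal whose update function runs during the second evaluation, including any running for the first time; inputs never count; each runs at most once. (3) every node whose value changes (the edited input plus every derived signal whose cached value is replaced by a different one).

node37 now evaluates to 1.
Run set: node1, node2, node3, node4, node7, node9, node10, node11, node12, node13, node14, node15, node16, node18, node21, node25, node26, node29, node30, node31, node33, node34, node35, node36, node37 (25 run).
Changed values: input1, node1, node2, node3, node4, node7, node9, node10, node11, node14, node15, node16, node18, node25, node26, node30, node31, node33, node34, node35, node36, node37.
The important point: at node23 every value read last time is unchanged, so the dirty flag clears without a run.

Initial pass — values computed on the first demand:
  node1 = sub(-1, 5) = -6
  node2 = add(5, -1) = 4
  node3 = min2(5, 4) = 4
  node4 = add(-1, 4) = 3
  node7 = min2(-1, 4) = -1
  node9 = min2(-6, -1) = -6
  node10 = mul(-1, 3) = -3
  node11 = max2(-3, 4) = 4
  node12 = max2(5, -6) = 5
  node13 = max2(5, -3) = 5
  node14 = min2(4, -6) = -6
  node15 = min2(-1, 5) = -1
  node16 = neg(-1) = 1
  node18 = max2(-6, 1) = 1
  node21 = max2(3, 1) = 3
  node23 = min2(3, 5) = 3
  node25 = mul(1, 3) = 3
  node26 = absv(-6) = 6
  node29 = sub(6, 1) = 5
  node30 = absv(4) = 4
  node31 = mul(5, 4) = 20
  node33 = add(20, 20) = 40
  node34 = min2(3, 40) = 3
  node35 = absv(3) = 3
  node36 = min2(3, -6) = -6
  node37 = add(3, -6) = -3

Second demand — change propagation:
  node1: re-runs because input1 -1->-3; new result -8.
  node2: re-runs because input1 -1->-3; new result 2.
  node3: re-runs because node2 4->2; new result 2.
  node4: re-runs because input1 -1->-3; node3 4->2; new result -1.
  node7: re-runs because input1 -1->-3; node3 4->2; new result -3.
  node9: re-runs because node1 -6->-8; node7 -1->-3; new result -8.
  node10: re-runs because node7 -1->-3; node4 3->-1; new result 3.
  node11: re-runs because node10 -3->3; node2 4->2; new result 3.
  node12: re-runs because node9 -6->-8; new result 5 (unchanged).
  node13: re-runs because node10 -3->3; new result 5 (unchanged).
  node14: re-runs because node11 4->3; node1 -6->-8; new result -8.
  node15: re-runs because input1 -1->-3; new result -3.
  node16: re-runs because node15 -1->-3; new result 3.
  node18: re-runs because node1 -6->-8; node16 1->3; new result 3.
  node21: re-runs because node4 3->-1; node18 1->3; new result 3 (unchanged).
  node23: re-examined; everything it read last time is the same (node21 unchanged, node13 unchanged) — cache 3 kept, no run.
  node25: re-runs because node18 1->3; new result 9.
  node26: re-runs because node1 -6->-8; new result 8.
  node29: re-runs because node26 6->8; node18 1->3; new result 5 (unchanged).
  node30: re-runs because node2 4->2; new result 2.
  node31: re-runs because node30 4->2; new result 10.
  node33: re-runs because node31 20->10; node31 20->10; new result 20.
  node34: re-runs because node25 3->9; node33 40->20; new result 9.
  node35: re-runs because node34 3->9; new result 9.
  node36: re-runs because node35 3->9; node14 -6->-8; new result -8.
  node37: re-runs because node34 3->9; node36 -6->-8; new result 1.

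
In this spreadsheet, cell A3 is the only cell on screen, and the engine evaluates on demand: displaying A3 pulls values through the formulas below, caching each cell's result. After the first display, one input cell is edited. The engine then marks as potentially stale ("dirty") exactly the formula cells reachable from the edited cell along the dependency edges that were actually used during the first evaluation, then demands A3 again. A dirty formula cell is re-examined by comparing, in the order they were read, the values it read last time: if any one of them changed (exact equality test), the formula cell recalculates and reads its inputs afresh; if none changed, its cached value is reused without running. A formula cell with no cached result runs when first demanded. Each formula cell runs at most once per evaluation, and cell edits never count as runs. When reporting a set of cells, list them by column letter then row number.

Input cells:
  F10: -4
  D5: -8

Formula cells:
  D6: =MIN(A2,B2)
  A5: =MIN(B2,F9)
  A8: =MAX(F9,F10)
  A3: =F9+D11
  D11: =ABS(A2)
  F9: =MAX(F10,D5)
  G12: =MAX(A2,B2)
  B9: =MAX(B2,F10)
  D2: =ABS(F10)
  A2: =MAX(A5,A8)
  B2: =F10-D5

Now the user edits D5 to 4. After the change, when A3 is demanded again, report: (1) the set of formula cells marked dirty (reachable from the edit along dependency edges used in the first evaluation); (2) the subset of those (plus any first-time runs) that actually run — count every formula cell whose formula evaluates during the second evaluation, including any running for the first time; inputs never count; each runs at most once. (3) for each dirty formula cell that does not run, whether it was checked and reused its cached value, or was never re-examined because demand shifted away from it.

Dirty set: A2, A3, A5, A8, B2, D11, F9.
Run set: A2, A3, A5, A8, B2, D11, F9 (7 run).
All dirty formula cells ended up running.

Initial pass — values computed on the first demand:
  B2 = -4 - -8 = 4
  F9 = MAX(-4, -8) = -4
  A5 = MIN(4, -4) = -4
  A8 = MAX(-4, -4) = -4
  A2 = MAX(-4, -4) = -4
  D11 = ABS(-4) = 4
  A3 = -4 + 4 = 0

Second demand — change propagation:
  B2: re-runs because D5 -8->4; new result -8.
  F9: re-runs because D5 -8->4; new result 4.
  A5: re-runs because B2 4->-8; F9 -4->4; new result -8.
  A8: re-runs because F9 -4->4; new result 4.
  A2: re-runs because A5 -4->-8; A8 -4->4; new result 4.
  D11: re-runs because A2 -4->4; new result 4 (unchanged).
  A3: re-runs because F9 -4->4; new result 8.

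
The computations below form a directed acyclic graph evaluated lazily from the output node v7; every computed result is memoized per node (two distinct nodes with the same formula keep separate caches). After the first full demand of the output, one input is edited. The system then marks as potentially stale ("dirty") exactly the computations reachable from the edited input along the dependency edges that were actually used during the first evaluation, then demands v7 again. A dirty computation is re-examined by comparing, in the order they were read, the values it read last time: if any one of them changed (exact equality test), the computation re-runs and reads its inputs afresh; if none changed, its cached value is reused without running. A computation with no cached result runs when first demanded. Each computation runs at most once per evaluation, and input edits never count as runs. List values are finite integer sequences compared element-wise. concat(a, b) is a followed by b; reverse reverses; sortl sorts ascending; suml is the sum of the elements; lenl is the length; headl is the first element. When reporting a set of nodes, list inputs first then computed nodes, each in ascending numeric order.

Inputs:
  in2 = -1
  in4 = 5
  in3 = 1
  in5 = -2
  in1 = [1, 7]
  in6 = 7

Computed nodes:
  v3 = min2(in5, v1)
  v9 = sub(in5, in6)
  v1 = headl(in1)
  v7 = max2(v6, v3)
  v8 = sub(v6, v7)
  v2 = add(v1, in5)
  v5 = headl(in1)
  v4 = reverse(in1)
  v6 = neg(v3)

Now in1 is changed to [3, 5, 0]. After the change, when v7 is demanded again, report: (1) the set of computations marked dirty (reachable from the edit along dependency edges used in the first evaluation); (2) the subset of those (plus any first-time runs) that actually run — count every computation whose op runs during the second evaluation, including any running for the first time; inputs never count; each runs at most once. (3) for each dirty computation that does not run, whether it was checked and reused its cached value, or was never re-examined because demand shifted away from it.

The edit dirties: v1, v3, v6, v7.
2 computations run: v1, v3.
Cache hits after checking: v6, v7.
Note the absorption at v3: it re-runs yet its value is the same, leaving the output's value untouched.

First demand of the output computes:
  v1 = headl([1, 7]) = 1
  v3 = min2(-2, 1) = -2
  v6 = neg(-2) = 2
  v7 = max2(2, -2) = 2

After the edit, cleaning proceeds:
  v1: a read changed (in1 [1, 7]->[3, 5, 0]) — executes, giving 3.
  v3: a read changed (v1 1->3) — executes, giving -2 — identical to its old value.
  v6: dirty, but its reads are unchanged (v3 unchanged); cached 2 stands.
  v7: dirty, but its reads are unchanged (v6 unchanged, v3 unchanged); cached 2 stands.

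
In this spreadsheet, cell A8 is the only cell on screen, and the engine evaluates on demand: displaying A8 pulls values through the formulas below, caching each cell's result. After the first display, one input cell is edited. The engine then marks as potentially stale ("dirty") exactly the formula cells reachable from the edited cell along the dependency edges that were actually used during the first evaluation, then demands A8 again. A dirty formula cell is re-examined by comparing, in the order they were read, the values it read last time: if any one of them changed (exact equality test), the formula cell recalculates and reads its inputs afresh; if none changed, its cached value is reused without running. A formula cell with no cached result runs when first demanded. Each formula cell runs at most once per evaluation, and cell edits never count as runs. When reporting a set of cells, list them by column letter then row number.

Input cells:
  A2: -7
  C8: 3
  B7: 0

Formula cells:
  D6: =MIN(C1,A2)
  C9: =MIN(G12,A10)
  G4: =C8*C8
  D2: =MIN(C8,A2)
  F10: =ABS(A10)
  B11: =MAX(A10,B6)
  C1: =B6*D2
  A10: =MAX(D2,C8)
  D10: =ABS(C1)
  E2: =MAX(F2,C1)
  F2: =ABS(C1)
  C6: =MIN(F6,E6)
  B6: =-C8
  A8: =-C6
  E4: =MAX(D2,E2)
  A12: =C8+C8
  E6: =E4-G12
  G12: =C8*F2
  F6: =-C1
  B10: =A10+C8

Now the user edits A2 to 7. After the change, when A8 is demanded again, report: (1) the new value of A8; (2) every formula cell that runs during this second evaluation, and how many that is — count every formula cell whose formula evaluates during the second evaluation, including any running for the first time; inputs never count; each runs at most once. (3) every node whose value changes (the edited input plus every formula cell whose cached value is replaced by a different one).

Initial pass — values computed on the first demand:
  B6 = -(3) = -3
  D2 = MIN(3, -7) = -7
  C1 = -3 * -7 = 21
  F2 = ABS(21) = 21
  E2 = MAX(21, 21) = 21
  E4 = MAX(-7, 21) = 21
  F6 = -(21) = -21
  G12 = 3 * 21 = 63
  E6 = 21 - 63 = -42
  C6 = MIN(-21, -42) = -42
  A8 = -(-42) = 42

Second demand — change propagation:
  D2: re-runs because A2 -7->7; new result 3.
  C1: re-runs because D2 -7->3; new result -9.
  F2: re-runs because C1 21->-9; new result 9.
  E2: re-runs because F2 21->9; C1 21->-9; new result 9.
  E4: re-runs because D2 -7->3; E2 21->9; new result 9.
  F6: re-runs because C1 21->-9; new result 9.
  G12: re-runs because F2 21->9; new result 27.
  E6: re-runs because E4 21->9; G12 63->27; new result -18.
  C6: re-runs because F6 -21->9; E6 -42->-18; new result -18.
  A8: re-runs because C6 -42->-18; new result 18.

A8 now evaluates to 18.
Run set: A8, C1, C6, D2, E2, E4, E6, F2, F6, G12 (10 run).
Changed values: A2, A8, C1, C6, D2, E2, E4, E6, F2, F6, G12.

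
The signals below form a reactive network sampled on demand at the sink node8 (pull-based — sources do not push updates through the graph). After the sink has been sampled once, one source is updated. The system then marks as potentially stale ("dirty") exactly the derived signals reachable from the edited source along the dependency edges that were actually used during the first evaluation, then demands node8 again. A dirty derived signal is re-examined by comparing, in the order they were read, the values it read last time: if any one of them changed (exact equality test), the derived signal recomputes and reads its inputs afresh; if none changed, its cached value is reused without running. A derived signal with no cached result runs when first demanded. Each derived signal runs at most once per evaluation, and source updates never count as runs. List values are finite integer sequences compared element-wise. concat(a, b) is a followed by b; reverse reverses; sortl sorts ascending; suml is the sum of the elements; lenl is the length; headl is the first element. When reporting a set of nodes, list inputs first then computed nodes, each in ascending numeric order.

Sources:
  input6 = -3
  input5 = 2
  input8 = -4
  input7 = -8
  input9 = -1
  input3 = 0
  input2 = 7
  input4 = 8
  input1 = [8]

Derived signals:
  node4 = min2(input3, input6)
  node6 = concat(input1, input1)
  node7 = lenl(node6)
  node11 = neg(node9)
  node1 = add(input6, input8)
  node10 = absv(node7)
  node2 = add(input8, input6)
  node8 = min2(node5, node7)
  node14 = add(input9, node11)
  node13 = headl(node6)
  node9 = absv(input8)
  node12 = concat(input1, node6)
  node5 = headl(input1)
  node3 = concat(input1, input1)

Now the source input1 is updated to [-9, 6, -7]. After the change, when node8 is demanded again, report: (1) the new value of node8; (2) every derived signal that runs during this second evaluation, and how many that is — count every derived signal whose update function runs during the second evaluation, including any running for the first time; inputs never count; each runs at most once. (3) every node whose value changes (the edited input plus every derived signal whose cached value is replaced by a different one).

Initial pass — values computed on the first demand:
  node5 = headl([8]) = 8
  node6 = concat([8], [8]) = [8, 8]
  node7 = lenl([8, 8]) = 2
  node8 = min2(8, 2) = 2

Second demand — change propagation:
  node5: re-runs because input1 [8]->[-9, 6, -7]; new result -9.
  node6: re-runs because input1 [8]->[-9, 6, -7]; input1 [8]->[-9, 6, -7]; new result [-9, 6, -7, -9, 6, -7].
  node7: re-runs because node6 [8, 8]->[-9, 6, -7, -9, 6, -7]; new result 6.
  node8: re-runs because node5 8->-9; node7 2->6; new result -9.

node8 now evaluates to -9.
Run set: node5, node6, node7, node8 (4 run).
Changed values: input1, node5, node6, node7, node8.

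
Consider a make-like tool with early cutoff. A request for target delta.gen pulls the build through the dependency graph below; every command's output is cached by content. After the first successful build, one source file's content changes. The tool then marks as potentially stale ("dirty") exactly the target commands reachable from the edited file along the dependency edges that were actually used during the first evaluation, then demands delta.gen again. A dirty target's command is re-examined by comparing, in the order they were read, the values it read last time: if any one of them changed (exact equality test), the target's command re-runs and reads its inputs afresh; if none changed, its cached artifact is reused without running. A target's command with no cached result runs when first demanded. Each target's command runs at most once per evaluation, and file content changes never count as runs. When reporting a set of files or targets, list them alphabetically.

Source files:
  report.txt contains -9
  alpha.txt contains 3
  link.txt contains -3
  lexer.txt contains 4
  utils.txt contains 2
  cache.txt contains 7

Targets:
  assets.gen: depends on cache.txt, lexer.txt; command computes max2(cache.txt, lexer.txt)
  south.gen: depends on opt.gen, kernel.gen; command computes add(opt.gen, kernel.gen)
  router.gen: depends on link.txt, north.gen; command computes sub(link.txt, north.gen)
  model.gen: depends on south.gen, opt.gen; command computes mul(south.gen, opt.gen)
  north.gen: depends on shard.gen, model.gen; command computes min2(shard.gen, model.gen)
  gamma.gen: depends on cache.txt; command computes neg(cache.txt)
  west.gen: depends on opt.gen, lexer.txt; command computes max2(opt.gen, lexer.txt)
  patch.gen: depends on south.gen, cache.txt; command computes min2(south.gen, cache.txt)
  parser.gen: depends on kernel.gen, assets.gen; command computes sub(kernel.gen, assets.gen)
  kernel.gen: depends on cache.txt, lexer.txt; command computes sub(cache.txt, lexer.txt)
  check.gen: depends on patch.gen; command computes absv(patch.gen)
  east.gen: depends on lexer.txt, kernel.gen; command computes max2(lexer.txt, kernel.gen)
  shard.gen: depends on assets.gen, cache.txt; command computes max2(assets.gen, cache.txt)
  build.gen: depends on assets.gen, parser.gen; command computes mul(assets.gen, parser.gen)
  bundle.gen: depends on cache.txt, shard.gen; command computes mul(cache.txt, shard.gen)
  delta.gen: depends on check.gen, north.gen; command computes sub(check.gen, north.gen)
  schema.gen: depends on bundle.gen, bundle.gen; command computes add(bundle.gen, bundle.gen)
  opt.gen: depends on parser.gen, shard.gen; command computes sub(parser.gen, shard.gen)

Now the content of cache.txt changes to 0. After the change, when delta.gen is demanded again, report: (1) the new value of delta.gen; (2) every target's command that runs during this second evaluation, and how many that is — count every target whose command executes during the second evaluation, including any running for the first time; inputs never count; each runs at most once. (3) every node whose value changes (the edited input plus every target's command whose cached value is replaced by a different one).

First demand of the output computes:
  assets.gen = max2(7, 4) = 7
  kernel.gen = sub(7, 4) = 3
  parser.gen = sub(3, 7) = -4
  shard.gen = max2(7, 7) = 7
  opt.gen = sub(-4, 7) = -11
  south.gen = add(-11, 3) = -8
  model.gen = mul(-8, -11) = 88
  north.gen = min2(7, 88) = 7
  patch.gen = min2(-8, 7) = -8
  check.gen = absv(-8) = 8
  delta.gen = sub(8, 7) = 1

After the edit, cleaning proceeds:
  assets.gen: a read changed (cache.txt 7->0) — executes, giving 4.
  kernel.gen: a read changed (cache.txt 7->0) — executes, giving -4.
  parser.gen: a read changed (kernel.gen 3->-4; assets.gen 7->4) — executes, giving -8.
  shard.gen: a read changed (assets.gen 7->4; cache.txt 7->0) — executes, giving 4.
  opt.gen: a read changed (parser.gen -4->-8; shard.gen 7->4) — executes, giving -12.
  south.gen: a read changed (opt.gen -11->-12; kernel.gen 3->-4) — executes, giving -16.
  model.gen: a read changed (south.gen -8->-16; opt.gen -11->-12) — executes, giving 192.
  north.gen: a read changed (shard.gen 7->4; model.gen 88->192) — executes, giving 4.
  patch.gen: a read changed (south.gen -8->-16; cache.txt 7->0) — executes, giving -16.
  check.gen: a read changed (patch.gen -8->-16) — executes, giving 16.
  delta.gen: a read changed (check.gen 8->16; north.gen 7->4) — executes, giving 12.

Demanding delta.gen again yields 12.
11 target commands run: assets.gen, check.gen, delta.gen, kernel.gen, model.gen, north.gen, opt.gen, parser.gen, patch.gen, shard.gen, south.gen.
The nodes whose values change: assets.gen, cache.txt, check.gen, delta.gen, kernel.gen, model.gen, north.gen, opt.gen, parser.gen, patch.gen, shard.gen, south.gen.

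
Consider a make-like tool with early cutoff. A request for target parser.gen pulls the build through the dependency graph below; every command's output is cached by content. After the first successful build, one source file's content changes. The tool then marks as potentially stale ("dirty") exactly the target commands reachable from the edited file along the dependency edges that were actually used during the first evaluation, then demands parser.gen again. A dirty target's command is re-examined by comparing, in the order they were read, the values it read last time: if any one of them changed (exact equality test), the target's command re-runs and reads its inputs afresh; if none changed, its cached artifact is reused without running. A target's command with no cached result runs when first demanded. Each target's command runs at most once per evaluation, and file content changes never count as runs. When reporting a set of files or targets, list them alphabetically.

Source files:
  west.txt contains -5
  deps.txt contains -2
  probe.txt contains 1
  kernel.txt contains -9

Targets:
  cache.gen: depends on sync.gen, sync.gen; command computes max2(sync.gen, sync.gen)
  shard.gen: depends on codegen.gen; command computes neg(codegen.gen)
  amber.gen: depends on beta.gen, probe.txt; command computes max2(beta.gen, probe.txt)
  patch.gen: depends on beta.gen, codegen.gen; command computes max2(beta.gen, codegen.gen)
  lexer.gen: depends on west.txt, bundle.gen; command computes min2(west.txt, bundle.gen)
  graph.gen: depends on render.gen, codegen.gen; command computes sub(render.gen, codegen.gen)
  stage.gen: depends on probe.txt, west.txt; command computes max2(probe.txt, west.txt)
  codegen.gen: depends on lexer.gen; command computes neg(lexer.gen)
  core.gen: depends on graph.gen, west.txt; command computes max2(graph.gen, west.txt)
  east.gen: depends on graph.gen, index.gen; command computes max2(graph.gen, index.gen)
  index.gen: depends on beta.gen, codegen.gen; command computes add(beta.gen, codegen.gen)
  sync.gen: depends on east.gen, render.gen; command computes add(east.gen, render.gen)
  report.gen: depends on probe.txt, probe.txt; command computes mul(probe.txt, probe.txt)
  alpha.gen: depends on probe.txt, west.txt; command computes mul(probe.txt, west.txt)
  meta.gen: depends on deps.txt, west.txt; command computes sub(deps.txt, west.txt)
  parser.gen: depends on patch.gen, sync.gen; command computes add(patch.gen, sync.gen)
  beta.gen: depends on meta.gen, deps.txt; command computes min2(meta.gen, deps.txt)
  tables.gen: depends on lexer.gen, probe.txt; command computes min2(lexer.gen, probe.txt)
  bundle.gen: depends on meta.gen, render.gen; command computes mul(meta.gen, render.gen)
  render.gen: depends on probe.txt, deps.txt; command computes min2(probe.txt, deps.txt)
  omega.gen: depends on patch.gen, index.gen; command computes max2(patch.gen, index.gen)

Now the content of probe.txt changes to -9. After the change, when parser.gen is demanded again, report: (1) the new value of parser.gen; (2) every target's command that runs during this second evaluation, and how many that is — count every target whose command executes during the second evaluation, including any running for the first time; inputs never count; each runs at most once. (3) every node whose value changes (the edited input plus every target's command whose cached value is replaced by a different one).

Demanding parser.gen again yields 43.
10 target commands run: bundle.gen, codegen.gen, east.gen, graph.gen, index.gen, lexer.gen, parser.gen, patch.gen, render.gen, sync.gen.
The nodes whose values change: bundle.gen, codegen.gen, east.gen, graph.gen, index.gen, lexer.gen, parser.gen, patch.gen, probe.txt, render.gen, sync.gen.

First demand of the output computes:
  meta.gen = sub(-2, -5) = 3
  beta.gen = min2(3, -2) = -2
  render.gen = min2(1, -2) = -2
  bundle.gen = mul(3, -2) = -6
  lexer.gen = min2(-5, -6) = -6
  codegen.gen = neg(-6) = 6
  graph.gen = sub(-2, 6) = -8
  index.gen = add(-2, 6) = 4
  east.gen = max2(-8, 4) = 4
  patch.gen = max2(-2, 6) = 6
  sync.gen = add(4, -2) = 2
  parser.gen = add(6, 2) = 8

After the edit, cleaning proceeds:
  render.gen: a read changed (probe.txt 1->-9) — executes, giving -9.
  bundle.gen: a read changed (render.gen -2->-9) — executes, giving -27.
  lexer.gen: a read changed (bundle.gen -6->-27) — executes, giving -27.
  codegen.gen: a read changed (lexer.gen -6->-27) — executes, giving 27.
  graph.gen: a read changed (render.gen -2->-9; codegen.gen 6->27) — executes, giving -36.
  index.gen: a read changed (codegen.gen 6->27) — executes, giving 25.
  east.gen: a read changed (graph.gen -8->-36; index.gen 4->25) — executes, giving 25.
  patch.gen: a read changed (codegen.gen 6->27) — executes, giving 27.
  sync.gen: a read changed (east.gen 4->25; render.gen -2->-9) — executes, giving 16.
  parser.gen: a read changed (patch.gen 6->27; sync.gen 2->16) — executes, giving 43.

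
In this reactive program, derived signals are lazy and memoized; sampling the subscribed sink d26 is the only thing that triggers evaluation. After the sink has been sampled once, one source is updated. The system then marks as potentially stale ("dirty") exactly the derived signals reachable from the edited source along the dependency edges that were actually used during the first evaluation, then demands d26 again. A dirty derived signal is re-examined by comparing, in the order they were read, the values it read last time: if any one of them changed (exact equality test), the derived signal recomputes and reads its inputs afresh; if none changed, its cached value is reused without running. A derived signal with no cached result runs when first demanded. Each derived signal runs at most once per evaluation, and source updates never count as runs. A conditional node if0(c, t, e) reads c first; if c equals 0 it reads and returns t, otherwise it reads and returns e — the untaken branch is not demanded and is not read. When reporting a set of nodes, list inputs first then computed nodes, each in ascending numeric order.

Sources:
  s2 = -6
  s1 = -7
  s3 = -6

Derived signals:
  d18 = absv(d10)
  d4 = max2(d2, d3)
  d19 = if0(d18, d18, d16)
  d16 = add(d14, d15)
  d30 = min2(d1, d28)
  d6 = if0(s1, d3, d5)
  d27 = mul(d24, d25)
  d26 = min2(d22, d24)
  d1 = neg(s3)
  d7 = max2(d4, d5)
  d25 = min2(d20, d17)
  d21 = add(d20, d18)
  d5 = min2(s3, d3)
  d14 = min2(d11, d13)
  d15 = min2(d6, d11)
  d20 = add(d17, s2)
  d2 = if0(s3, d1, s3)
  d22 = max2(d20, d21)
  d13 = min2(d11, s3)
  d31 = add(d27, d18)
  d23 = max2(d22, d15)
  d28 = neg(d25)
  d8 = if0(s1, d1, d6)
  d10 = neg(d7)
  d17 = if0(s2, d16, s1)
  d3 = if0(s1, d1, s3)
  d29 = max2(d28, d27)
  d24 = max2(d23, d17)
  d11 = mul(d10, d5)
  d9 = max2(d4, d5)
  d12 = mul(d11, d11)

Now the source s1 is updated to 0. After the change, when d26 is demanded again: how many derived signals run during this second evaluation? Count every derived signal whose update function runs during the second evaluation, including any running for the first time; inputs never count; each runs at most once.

17 derived signals run: d1, d3, d4, d5, d6, d7, d10, d11, d15, d17, d18, d20, d21, d22, d23, d24, d26.
Note the branch switch — d1 had no cache and runs now for the first time.

First demand of the output computes:
  d2 = if0(s3=-6 -> else branch s3) = -6
  d3 = if0(s1=-7 -> else branch s3) = -6
  d4 = max2(-6, -6) = -6
  d5 = min2(-6, -6) = -6
  d6 = if0(s1=-7 -> else branch d5) = -6
  d7 = max2(-6, -6) = -6
  d10 = neg(-6) = 6
  d11 = mul(6, -6) = -36
  d15 = min2(-6, -36) = -36
  d17 = if0(s2=-6 -> else branch s1) = -7
  d18 = absv(6) = 6
  d20 = add(-7, -6) = -13
  d21 = add(-13, 6) = -7
  d22 = max2(-13, -7) = -7
  d23 = max2(-7, -36) = -7
  d24 = max2(-7, -7) = -7
  d26 = min2(-7, -7) = -7

After the edit, cleaning proceeds:
  d1: had never run; runs now, result 6.
  d3: a read changed (s1 -7->0) — executes, giving 6.
  d4: a read changed (d3 -6->6) — executes, giving 6.
  d5: a read changed (d3 -6->6) — executes, giving -6 — identical to its old value.
  d6: a read changed (s1 -7->0) — executes, giving 6.
  d7: a read changed (d4 -6->6) — executes, giving 6.
  d10: a read changed (d7 -6->6) — executes, giving -6.
  d11: a read changed (d10 6->-6) — executes, giving 36.
  d15: a read changed (d6 -6->6; d11 -36->36) — executes, giving 6.
  d17: a read changed (s1 -7->0) — executes, giving 0.
  d18: a read changed (d10 6->-6) — executes, giving 6 — identical to its old value.
  d20: a read changed (d17 -7->0) — executes, giving -6.
  d21: a read changed (d20 -13->-6) — executes, giving 0.
  d22: a read changed (d20 -13->-6; d21 -7->0) — executes, giving 0.
  d23: a read changed (d22 -7->0; d15 -36->6) — executes, giving 6.
  d24: a read changed (d23 -7->6; d17 -7->0) — executes, giving 6.
  d26: a read changed (d22 -7->0; d24 -7->6) — executes, giving 0.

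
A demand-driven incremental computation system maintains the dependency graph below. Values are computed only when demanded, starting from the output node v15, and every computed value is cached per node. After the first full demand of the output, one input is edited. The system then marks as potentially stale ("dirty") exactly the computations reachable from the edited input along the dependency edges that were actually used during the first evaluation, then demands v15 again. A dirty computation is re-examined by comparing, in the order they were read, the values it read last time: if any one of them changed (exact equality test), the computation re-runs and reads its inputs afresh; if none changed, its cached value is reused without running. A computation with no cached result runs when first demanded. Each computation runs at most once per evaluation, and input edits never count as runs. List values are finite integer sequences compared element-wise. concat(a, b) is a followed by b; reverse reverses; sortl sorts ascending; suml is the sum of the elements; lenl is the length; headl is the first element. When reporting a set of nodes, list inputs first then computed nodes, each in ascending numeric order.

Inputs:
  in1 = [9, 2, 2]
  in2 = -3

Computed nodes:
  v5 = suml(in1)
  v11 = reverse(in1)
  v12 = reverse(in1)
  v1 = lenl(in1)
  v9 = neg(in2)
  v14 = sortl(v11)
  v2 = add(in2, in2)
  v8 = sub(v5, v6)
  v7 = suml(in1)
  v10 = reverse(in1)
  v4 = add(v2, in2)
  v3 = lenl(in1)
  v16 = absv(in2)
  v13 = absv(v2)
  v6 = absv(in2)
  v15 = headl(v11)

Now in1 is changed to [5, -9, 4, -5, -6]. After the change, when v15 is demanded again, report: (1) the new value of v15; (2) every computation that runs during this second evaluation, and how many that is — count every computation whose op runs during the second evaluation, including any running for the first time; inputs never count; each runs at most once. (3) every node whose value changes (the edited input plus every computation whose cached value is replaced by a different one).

New value of v15: -6.
Computations that run: v11, v15 — 2 in total.
Values that change: in1, v11, v15.

First evaluation (everything demanded from the output):
  v11 = reverse([9, 2, 2]) = [2, 2, 9]
  v15 = headl([2, 2, 9]) = 2

Propagation after the edit:
  v11: runs — in1 [9, 2, 2]->[5, -9, 4, -5, -6]; result [-6, -5, 4, -9, 5].
  v15: runs — v11 [2, 2, 9]->[-6, -5, 4, -9, 5]; result -6.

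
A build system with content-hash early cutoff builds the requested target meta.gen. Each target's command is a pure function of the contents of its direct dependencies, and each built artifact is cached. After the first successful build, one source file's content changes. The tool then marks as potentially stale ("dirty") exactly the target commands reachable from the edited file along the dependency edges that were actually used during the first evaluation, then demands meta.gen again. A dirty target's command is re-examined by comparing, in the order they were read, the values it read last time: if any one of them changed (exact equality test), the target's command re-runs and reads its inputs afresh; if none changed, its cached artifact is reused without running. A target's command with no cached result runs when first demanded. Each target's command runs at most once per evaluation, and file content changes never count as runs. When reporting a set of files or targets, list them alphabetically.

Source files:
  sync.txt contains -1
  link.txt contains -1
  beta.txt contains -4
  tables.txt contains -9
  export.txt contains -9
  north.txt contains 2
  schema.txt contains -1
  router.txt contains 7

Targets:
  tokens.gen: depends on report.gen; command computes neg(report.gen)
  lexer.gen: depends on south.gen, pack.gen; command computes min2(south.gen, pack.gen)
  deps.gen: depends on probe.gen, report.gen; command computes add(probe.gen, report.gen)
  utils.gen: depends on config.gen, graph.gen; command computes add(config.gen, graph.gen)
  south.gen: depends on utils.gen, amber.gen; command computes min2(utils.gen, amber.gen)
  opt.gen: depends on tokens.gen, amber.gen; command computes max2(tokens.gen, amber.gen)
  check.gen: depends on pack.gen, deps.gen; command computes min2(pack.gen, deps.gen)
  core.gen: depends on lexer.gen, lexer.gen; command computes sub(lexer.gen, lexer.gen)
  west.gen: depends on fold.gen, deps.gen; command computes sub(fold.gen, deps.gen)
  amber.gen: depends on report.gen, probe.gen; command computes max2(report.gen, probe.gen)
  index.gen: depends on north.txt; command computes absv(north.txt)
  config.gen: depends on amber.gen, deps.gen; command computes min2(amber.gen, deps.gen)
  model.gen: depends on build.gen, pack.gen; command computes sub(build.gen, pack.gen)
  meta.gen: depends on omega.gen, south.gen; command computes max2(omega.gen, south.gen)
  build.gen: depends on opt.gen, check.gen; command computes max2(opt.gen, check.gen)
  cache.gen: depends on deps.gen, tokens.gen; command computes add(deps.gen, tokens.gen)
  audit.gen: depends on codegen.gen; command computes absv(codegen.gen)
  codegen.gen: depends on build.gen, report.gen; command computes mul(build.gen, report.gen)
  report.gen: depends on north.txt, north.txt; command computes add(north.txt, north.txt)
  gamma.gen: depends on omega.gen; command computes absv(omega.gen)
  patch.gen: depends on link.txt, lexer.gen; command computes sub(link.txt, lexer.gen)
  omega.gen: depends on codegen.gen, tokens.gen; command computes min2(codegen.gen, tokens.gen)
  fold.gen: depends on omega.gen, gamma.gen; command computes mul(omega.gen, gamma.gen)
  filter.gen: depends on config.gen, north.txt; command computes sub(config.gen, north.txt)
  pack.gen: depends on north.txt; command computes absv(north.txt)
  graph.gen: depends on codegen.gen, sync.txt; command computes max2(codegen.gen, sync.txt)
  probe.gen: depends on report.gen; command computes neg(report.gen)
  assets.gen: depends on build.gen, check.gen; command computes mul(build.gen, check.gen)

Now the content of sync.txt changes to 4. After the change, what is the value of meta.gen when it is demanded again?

First evaluation (everything demanded from the output):
  pack.gen = absv(2) = 2
  report.gen = add(2, 2) = 4
  probe.gen = neg(4) = -4
  amber.gen = max2(4, -4) = 4
  deps.gen = add(-4, 4) = 0
  check.gen = min2(2, 0) = 0
  config.gen = min2(4, 0) = 0
  tokens.gen = neg(4) = -4
  opt.gen = max2(-4, 4) = 4
  build.gen = max2(4, 0) = 4
  codegen.gen = mul(4, 4) = 16
  graph.gen = max2(16, -1) = 16
  omega.gen = min2(16, -4) = -4
  utils.gen = add(0, 16) = 16
  south.gen = min2(16, 4) = 4
  meta.gen = max2(-4, 4) = 4

Propagation after the edit:
  graph.gen: runs — sync.txt -1->4; result 16 (same value as before).
  utils.gen: checked — values it read are unchanged (config.gen unchanged, graph.gen unchanged); reused cached 16 without running.
  south.gen: checked — values it read are unchanged (utils.gen unchanged, amber.gen unchanged); reused cached 4 without running.
  meta.gen: checked — values it read are unchanged (omega.gen unchanged, south.gen unchanged); reused cached 4 without running.

Key observation: the change is absorbed at graph.gen — it re-runs but produces the same value, and the output's value is unchanged.

New value of meta.gen: 4.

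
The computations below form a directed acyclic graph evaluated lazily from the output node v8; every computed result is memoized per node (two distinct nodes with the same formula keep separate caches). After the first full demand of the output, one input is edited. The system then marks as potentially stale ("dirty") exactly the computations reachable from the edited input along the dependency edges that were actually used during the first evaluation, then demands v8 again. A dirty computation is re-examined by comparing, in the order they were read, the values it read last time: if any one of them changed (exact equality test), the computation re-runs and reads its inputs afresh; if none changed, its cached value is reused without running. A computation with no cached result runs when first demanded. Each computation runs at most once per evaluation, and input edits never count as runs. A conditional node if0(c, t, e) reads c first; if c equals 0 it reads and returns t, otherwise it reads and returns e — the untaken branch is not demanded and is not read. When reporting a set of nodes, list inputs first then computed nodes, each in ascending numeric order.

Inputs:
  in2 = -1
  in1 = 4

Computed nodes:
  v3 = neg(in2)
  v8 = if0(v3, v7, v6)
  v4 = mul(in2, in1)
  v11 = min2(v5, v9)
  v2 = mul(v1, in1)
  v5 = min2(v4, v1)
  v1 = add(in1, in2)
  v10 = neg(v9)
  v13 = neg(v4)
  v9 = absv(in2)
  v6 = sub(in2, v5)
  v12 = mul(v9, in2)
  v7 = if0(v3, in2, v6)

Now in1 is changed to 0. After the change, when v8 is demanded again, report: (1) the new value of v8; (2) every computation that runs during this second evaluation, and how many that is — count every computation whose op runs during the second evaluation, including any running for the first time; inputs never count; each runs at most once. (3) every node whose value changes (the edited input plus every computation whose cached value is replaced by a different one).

First demand of the output computes:
  v1 = add(4, -1) = 3
  v3 = neg(-1) = 1
  v4 = mul(-1, 4) = -4
  v5 = min2(-4, 3) = -4
  v6 = sub(-1, -4) = 3
  v8 = if0(v3=1 -> else branch v6) = 3

After the edit, cleaning proceeds:
  v1: a read changed (in1 4->0) — executes, giving -1.
  v4: a read changed (in1 4->0) — executes, giving 0.
  v5: a read changed (v4 -4->0; v1 3->-1) — executes, giving -1.
  v6: a read changed (v5 -4->-1) — executes, giving 0.
  v8: a read changed (v6 3->0) — executes, giving 0.

Demanding v8 again yields 0.
5 computations run: v1, v4, v5, v6, v8.
The nodes whose values change: in1, v1, v4, v5, v6, v8.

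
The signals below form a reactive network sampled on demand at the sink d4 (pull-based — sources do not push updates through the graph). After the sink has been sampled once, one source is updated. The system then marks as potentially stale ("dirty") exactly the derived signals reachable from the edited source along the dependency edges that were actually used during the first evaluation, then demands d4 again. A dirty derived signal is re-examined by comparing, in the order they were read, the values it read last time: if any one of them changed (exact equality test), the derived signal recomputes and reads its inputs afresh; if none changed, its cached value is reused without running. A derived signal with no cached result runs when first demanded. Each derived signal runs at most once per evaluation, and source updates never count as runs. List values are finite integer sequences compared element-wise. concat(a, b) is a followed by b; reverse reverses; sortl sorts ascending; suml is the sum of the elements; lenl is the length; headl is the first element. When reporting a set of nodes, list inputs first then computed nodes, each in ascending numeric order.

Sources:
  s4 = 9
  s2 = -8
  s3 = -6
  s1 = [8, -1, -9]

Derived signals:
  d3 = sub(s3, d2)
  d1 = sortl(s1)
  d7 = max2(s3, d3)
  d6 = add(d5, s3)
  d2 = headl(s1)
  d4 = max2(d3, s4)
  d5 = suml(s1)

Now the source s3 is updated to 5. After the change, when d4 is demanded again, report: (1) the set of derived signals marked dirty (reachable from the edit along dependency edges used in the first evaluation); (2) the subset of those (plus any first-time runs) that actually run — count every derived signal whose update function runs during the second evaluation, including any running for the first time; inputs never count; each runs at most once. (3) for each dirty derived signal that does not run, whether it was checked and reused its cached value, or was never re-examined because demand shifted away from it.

Initial pass — values computed on the first demand:
  d2 = headl([8, -1, -9]) = 8
  d3 = sub(-6, 8) = -14
  d4 = max2(-14, 9) = 9

Second demand — change propagation:
  d3: re-runs because s3 -6->5; new result -3.
  d4: re-runs because d3 -14->-3; new result 9 (unchanged).

Dirty set: d3, d4.
Run set: d3, d4 (2 run).
All dirty derived signals ended up running.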